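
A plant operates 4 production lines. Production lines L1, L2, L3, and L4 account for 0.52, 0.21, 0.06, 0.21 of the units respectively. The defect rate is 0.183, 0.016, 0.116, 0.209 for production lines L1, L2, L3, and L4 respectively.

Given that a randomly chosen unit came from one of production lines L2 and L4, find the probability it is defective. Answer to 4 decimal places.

0.1125

Let S = {L2, L4}.
P(S) = 0.21 + 0.21 = 0.42.
P(D ∩ S) = 0.016·0.21 + 0.209·0.21 = 0.00336 + 0.04389 = 0.04725.
P(D | S) = 0.04725 / 0.42 = 0.112500…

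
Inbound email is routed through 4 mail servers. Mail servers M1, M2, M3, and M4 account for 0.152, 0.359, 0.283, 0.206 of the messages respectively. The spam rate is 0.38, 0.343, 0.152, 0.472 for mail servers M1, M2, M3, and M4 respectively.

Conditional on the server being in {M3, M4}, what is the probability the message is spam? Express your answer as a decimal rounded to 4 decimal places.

Let J = {M3, M4}.
P(J) = 0.283 + 0.206 = 0.489.
P(S ∩ J) = 0.152·0.283 + 0.472·0.206 = 0.043016 + 0.097232 = 0.140248.
P(S | J) = 0.140248 / 0.489 = 0.286806…

0.2868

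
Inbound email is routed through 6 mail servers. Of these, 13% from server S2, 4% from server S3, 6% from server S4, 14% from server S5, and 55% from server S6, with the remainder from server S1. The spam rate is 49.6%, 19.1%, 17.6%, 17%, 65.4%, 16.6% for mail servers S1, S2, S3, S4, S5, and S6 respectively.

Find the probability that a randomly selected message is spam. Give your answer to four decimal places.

P(S1) = 1 − (0.13 + 0.04 + 0.06 + 0.14 + 0.55) = 0.08.
Summing over the partition,
P(S) = P(S|S1)·P(S1) + P(S|S2)·P(S2) + P(S|S3)·P(S3) + P(S|S4)·P(S4) + P(S|S5)·P(S5) + P(S|S6)·P(S6)
      = 0.496·0.08 + 0.191·0.13 + 0.176·0.04 + 0.17·0.06 + 0.654·0.14 + 0.166·0.55
      = 0.03968 + 0.02483 + 0.00704 + 0.0102 + 0.09156 + 0.0913 = 0.26461

P(S) ≈ 0.2646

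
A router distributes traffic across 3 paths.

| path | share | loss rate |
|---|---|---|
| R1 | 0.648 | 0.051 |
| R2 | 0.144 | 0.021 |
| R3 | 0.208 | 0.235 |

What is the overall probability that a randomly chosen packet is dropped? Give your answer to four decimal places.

Summing over the partition,
P(L) = P(L|R1)·P(R1) + P(L|R2)·P(R2) + P(L|R3)·P(R3)
      = 0.051·0.648 + 0.021·0.144 + 0.235·0.208
      = 0.033048 + 0.003024 + 0.04888 = 0.084952

P(L) ≈ 0.0850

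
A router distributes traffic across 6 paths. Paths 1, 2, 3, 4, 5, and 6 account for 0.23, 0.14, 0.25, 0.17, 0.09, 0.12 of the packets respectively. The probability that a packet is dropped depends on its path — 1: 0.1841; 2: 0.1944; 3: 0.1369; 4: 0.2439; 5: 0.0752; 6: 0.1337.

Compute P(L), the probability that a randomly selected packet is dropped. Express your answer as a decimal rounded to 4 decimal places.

P(L) ≈ 0.1681

By the law of total probability,
P(L) = P(L|1)·P(1) + P(L|2)·P(2) + P(L|3)·P(3) + P(L|4)·P(4) + P(L|5)·P(5) + P(L|6)·P(6)
      = 0.1841·0.23 + 0.1944·0.14 + 0.1369·0.25 + 0.2439·0.17 + 0.0752·0.09 + 0.1337·0.12
      = 0.042343 + 0.027216 + 0.034225 + 0.041463 + 0.006768 + 0.016044 = 0.168059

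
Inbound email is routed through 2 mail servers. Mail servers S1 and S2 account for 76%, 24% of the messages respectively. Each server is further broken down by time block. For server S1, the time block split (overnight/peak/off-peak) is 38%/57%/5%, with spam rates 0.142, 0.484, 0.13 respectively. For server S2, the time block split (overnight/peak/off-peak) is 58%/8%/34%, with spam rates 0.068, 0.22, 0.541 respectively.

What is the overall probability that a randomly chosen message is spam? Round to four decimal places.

P(S|S1) = 0.38·0.142 + 0.57·0.484 + 0.05·0.13 = 0.05396 + 0.27588 + 0.0065 = 0.33634
P(S|S2) = 0.58·0.068 + 0.08·0.22 + 0.34·0.541 = 0.03944 + 0.0176 + 0.18394 = 0.24098
By total probability over the outer partition,
P(S) = 0.76·0.33634 + 0.24·0.24098
      = 0.2556184 + 0.0578352 = 0.3134536

P(S) ≈ 0.3135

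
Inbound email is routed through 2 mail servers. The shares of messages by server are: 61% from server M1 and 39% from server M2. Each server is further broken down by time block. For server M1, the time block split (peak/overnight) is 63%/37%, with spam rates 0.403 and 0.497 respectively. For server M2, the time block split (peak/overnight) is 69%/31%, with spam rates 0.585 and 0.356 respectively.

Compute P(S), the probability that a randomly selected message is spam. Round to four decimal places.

P(S) ≈ 0.4675

P(S|M1) = 0.63·0.403 + 0.37·0.497 = 0.25389 + 0.18389 = 0.43778
P(S|M2) = 0.69·0.585 + 0.31·0.356 = 0.40365 + 0.11036 = 0.51401
Then overall,
P(S) = 0.61·0.43778 + 0.39·0.51401
      = 0.2670458 + 0.2004639 = 0.4675097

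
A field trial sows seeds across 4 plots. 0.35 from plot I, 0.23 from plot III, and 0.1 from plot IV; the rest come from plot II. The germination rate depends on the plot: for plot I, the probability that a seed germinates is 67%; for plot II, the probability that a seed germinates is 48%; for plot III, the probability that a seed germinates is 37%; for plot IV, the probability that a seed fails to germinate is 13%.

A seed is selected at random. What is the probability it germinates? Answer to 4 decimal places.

P(II) = 1 − (0.35 + 0.23 + 0.1) = 0.32.
P(G|IV) = 1 − 0.13 = 0.87.
P(G) = P(G|I)·P(I) + P(G|II)·P(II) + P(G|III)·P(III) + P(G|IV)·P(IV)
      = 0.67·0.35 + 0.48·0.32 + 0.37·0.23 + 0.87·0.1
      = 0.2345 + 0.1536 + 0.0851 + 0.087 = 0.5602

0.5602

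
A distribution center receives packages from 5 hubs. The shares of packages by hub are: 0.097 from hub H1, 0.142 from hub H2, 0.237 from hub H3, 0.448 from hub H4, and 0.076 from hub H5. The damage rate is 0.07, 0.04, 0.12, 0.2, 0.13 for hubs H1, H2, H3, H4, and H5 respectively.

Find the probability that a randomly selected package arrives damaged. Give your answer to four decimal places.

P(D) ≈ 0.1404

P(D) = P(D|H1)·P(H1) + P(D|H2)·P(H2) + P(D|H3)·P(H3) + P(D|H4)·P(H4) + P(D|H5)·P(H5)
      = 0.07·0.097 + 0.04·0.142 + 0.12·0.237 + 0.2·0.448 + 0.13·0.076
      = 0.00679 + 0.00568 + 0.02844 + 0.0896 + 0.00988 = 0.14039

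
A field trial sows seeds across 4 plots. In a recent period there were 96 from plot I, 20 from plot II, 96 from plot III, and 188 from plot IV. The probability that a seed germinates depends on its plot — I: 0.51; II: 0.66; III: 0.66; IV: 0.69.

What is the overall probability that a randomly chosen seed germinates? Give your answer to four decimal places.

P(G) ≈ 0.6381

Total: 96 + 20 + 96 + 188 = 400.
P(I) = 96/400 = 0.24. P(II) = 20/400 = 0.05. P(III) = 96/400 = 0.24. P(IV) = 188/400 = 0.47.
Summing over the partition,
P(G) = P(G|I)·P(I) + P(G|II)·P(II) + P(G|III)·P(III) + P(G|IV)·P(IV)
      = 0.51·0.24 + 0.66·0.05 + 0.66·0.24 + 0.69·0.47
      = 0.1224 + 0.033 + 0.1584 + 0.3243 = 0.6381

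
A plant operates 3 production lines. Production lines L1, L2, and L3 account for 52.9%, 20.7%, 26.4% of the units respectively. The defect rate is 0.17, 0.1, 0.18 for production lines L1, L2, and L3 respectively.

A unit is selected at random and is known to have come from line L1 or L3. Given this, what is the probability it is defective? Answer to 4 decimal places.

P(D|S) ≈ 0.1733

Let S = {L1, L3}.
P(S) = 0.529 + 0.264 = 0.793.
P(D ∩ S) = 0.17·0.529 + 0.18·0.264 = 0.08993 + 0.04752 = 0.13745.
P(D | S) = 0.13745 / 0.793 = 0.173329…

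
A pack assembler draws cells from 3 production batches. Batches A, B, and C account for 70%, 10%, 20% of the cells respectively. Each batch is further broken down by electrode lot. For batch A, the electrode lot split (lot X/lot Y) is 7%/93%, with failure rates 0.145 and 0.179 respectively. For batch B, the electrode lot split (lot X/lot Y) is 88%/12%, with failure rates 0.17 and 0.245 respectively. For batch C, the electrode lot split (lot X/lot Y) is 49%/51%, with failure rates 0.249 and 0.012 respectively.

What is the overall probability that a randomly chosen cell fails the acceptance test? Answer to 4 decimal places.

0.1672

P(F|A) = 0.07·0.145 + 0.93·0.179 = 0.01015 + 0.16647 = 0.17662
P(F|B) = 0.88·0.17 + 0.12·0.245 = 0.1496 + 0.0294 = 0.179
P(F|C) = 0.49·0.249 + 0.51·0.012 = 0.12201 + 0.00612 = 0.12813
By total probability over the outer partition,
P(F) = 0.7·0.17662 + 0.1·0.179 + 0.2·0.12813
      = 0.123634 + 0.0179 + 0.025626 = 0.16716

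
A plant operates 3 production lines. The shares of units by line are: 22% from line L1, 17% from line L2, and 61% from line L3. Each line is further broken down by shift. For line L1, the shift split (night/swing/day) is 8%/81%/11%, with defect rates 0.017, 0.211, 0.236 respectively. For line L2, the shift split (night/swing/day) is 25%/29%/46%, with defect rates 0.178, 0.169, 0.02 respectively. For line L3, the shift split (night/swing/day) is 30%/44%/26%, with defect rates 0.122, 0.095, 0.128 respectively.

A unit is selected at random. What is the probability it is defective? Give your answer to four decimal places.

0.1292

P(D|L1) = 0.08·0.017 + 0.81·0.211 + 0.11·0.236 = 0.00136 + 0.17091 + 0.02596 = 0.19823
P(D|L2) = 0.25·0.178 + 0.29·0.169 + 0.46·0.02 = 0.0445 + 0.04901 + 0.0092 = 0.10271
P(D|L3) = 0.3·0.122 + 0.44·0.095 + 0.26·0.128 = 0.0366 + 0.0418 + 0.03328 = 0.11168
Then overall,
P(D) = 0.22·0.19823 + 0.17·0.10271 + 0.61·0.11168
      = 0.0436106 + 0.0174607 + 0.0681248 = 0.1291961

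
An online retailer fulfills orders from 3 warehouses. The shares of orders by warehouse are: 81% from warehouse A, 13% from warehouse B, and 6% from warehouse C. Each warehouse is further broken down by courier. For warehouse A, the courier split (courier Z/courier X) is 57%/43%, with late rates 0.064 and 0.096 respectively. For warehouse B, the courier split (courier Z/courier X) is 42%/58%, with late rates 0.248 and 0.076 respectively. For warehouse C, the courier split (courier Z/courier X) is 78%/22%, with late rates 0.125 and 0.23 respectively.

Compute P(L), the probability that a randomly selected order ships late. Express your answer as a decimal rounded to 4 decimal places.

P(L) ≈ 0.0911

P(L|A) = 0.57·0.064 + 0.43·0.096 = 0.03648 + 0.04128 = 0.07776
P(L|B) = 0.42·0.248 + 0.58·0.076 = 0.10416 + 0.04408 = 0.14824
P(L|C) = 0.78·0.125 + 0.22·0.23 = 0.0975 + 0.0506 = 0.1481
By total probability over the outer partition,
P(L) = 0.81·0.07776 + 0.13·0.14824 + 0.06·0.1481
      = 0.0629856 + 0.0192712 + 0.008886 = 0.0911428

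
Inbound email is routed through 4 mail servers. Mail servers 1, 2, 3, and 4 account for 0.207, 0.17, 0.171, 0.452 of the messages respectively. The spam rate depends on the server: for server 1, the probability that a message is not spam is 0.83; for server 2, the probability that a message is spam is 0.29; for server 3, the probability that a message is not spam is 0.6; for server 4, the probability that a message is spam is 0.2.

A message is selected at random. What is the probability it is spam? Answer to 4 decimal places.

P(S|1) = 1 − 0.83 = 0.17.
P(S|3) = 1 − 0.6 = 0.4.
P(S) = P(S|1)·P(1) + P(S|2)·P(2) + P(S|3)·P(3) + P(S|4)·P(4)
      = 0.17·0.207 + 0.29·0.17 + 0.4·0.171 + 0.2·0.452
      = 0.03519 + 0.0493 + 0.0684 + 0.0904 = 0.24329

P(S) ≈ 0.2433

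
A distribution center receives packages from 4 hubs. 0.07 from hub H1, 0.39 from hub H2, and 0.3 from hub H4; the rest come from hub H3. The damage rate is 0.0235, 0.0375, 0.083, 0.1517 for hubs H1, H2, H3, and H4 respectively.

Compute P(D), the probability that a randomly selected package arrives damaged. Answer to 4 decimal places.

P(D) ≈ 0.0817

P(H3) = 1 − (0.07 + 0.39 + 0.3) = 0.24.
Summing over the partition,
P(D) = P(D|H1)·P(H1) + P(D|H2)·P(H2) + P(D|H3)·P(H3) + P(D|H4)·P(H4)
      = 0.0235·0.07 + 0.0375·0.39 + 0.083·0.24 + 0.1517·0.3
      = 0.001645 + 0.014625 + 0.01992 + 0.04551 = 0.0817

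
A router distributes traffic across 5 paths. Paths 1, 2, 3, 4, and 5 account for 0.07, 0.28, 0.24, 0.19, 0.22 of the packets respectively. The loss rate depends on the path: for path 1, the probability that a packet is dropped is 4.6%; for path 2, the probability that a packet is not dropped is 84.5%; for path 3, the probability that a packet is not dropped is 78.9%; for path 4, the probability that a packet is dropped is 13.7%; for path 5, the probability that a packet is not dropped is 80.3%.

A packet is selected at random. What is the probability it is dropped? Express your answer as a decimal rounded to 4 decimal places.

P(L|2) = 1 − 0.845 = 0.155.
P(L|3) = 1 − 0.789 = 0.211.
P(L|5) = 1 − 0.803 = 0.197.
Summing over the partition,
P(L) = P(L|1)·P(1) + P(L|2)·P(2) + P(L|3)·P(3) + P(L|4)·P(4) + P(L|5)·P(5)
      = 0.046·0.07 + 0.155·0.28 + 0.211·0.24 + 0.137·0.19 + 0.197·0.22
      = 0.00322 + 0.0434 + 0.05064 + 0.02603 + 0.04334 = 0.16663

0.1666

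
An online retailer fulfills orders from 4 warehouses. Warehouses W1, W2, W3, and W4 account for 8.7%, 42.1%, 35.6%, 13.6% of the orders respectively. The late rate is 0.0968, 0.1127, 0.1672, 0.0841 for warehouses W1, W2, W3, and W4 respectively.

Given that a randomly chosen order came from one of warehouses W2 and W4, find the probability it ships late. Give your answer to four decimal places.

0.1057

Let S = {W2, W4}.
P(S) = 0.421 + 0.136 = 0.557.
P(L ∩ S) = 0.1127·0.421 + 0.0841·0.136 = 0.0474467 + 0.0114376 = 0.0588843.
P(L | S) = 0.0588843 / 0.557 = 0.105717…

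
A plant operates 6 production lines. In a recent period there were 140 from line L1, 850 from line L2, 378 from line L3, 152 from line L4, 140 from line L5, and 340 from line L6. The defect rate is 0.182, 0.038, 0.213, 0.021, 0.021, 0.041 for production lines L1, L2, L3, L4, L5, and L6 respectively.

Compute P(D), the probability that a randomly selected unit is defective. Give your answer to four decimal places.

Total: 140 + 850 + 378 + 152 + 140 + 340 = 2000.
P(L1) = 140/2000 = 0.07. P(L2) = 850/2000 = 0.425. P(L3) = 378/2000 = 0.189. P(L4) = 152/2000 = 0.076. P(L5) = 140/2000 = 0.07. P(L6) = 340/2000 = 0.17.
P(D) = P(D|L1)·P(L1) + P(D|L2)·P(L2) + P(D|L3)·P(L3) + P(D|L4)·P(L4) + P(D|L5)·P(L5) + P(D|L6)·P(L6)
      = 0.182·0.07 + 0.038·0.425 + 0.213·0.189 + 0.021·0.076 + 0.021·0.07 + 0.041·0.17
      = 0.01274 + 0.01615 + 0.040257 + 0.001596 + 0.00147 + 0.00697 = 0.079183

0.0792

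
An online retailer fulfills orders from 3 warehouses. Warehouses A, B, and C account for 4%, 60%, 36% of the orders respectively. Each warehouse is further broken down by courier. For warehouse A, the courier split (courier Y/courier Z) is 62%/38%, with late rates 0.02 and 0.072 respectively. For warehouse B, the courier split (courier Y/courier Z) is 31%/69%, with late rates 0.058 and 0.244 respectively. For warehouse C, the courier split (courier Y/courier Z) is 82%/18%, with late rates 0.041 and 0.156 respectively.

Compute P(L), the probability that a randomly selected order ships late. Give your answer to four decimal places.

P(L|A) = 0.62·0.02 + 0.38·0.072 = 0.0124 + 0.02736 = 0.03976
P(L|B) = 0.31·0.058 + 0.69·0.244 = 0.01798 + 0.16836 = 0.18634
P(L|C) = 0.82·0.041 + 0.18·0.156 = 0.03362 + 0.02808 = 0.0617
Then overall,
P(L) = 0.04·0.03976 + 0.6·0.18634 + 0.36·0.0617
      = 0.0015904 + 0.111804 + 0.022212 = 0.1356064

P(L) ≈ 0.1356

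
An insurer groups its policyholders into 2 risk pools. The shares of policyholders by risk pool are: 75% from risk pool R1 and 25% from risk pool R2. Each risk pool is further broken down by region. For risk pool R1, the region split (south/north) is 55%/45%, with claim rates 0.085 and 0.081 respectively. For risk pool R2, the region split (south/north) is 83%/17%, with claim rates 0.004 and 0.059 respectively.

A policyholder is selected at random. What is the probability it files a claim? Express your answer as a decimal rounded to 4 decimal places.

0.0657

P(C|R1) = 0.55·0.085 + 0.45·0.081 = 0.04675 + 0.03645 = 0.0832
P(C|R2) = 0.83·0.004 + 0.17·0.059 = 0.00332 + 0.01003 = 0.01335
By total probability over the outer partition,
P(C) = 0.75·0.0832 + 0.25·0.01335
      = 0.0624 + 0.0033375 = 0.0657375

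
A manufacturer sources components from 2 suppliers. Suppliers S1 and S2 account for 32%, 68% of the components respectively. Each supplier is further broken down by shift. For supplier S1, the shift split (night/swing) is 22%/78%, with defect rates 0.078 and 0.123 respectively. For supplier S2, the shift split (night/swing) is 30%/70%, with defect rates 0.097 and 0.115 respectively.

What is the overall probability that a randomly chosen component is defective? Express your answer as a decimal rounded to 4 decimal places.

P(D) ≈ 0.1107

P(D|S1) = 0.22·0.078 + 0.78·0.123 = 0.01716 + 0.09594 = 0.1131
P(D|S2) = 0.3·0.097 + 0.7·0.115 = 0.0291 + 0.0805 = 0.1096
By total probability over the outer partition,
P(D) = 0.32·0.1131 + 0.68·0.1096
      = 0.036192 + 0.074528 = 0.11072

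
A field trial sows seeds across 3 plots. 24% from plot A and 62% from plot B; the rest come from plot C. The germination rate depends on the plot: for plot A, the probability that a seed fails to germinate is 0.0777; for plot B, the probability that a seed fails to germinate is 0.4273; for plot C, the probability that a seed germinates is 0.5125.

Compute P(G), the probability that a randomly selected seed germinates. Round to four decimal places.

P(C) = 1 − (0.24 + 0.62) = 0.14.
P(G|A) = 1 − 0.0777 = 0.9223.
P(G|B) = 1 − 0.4273 = 0.5727.
P(G) = P(G|A)·P(A) + P(G|B)·P(B) + P(G|C)·P(C)
      = 0.9223·0.24 + 0.5727·0.62 + 0.5125·0.14
      = 0.221352 + 0.355074 + 0.07175 = 0.648176

P(G) ≈ 0.6482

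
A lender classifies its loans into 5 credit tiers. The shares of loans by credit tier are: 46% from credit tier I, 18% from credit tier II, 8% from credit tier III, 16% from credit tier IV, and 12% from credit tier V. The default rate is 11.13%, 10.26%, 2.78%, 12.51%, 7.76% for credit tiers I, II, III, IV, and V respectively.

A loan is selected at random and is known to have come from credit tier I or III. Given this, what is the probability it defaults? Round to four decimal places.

Let S = {I, III}.
P(S) = 0.46 + 0.08 = 0.54.
P(D ∩ S) = 0.1113·0.46 + 0.0278·0.08 = 0.051198 + 0.002224 = 0.053422.
P(D | S) = 0.053422 / 0.54 = 0.098930…

0.0989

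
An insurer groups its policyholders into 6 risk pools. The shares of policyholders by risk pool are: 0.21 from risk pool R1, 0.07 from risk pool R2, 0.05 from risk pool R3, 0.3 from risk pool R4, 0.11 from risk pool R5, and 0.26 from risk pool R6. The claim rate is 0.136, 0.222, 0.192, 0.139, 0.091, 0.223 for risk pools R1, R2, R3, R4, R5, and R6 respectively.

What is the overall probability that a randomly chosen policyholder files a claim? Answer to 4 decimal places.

0.1634

P(C) = P(C|R1)·P(R1) + P(C|R2)·P(R2) + P(C|R3)·P(R3) + P(C|R4)·P(R4) + P(C|R5)·P(R5) + P(C|R6)·P(R6)
      = 0.136·0.21 + 0.222·0.07 + 0.192·0.05 + 0.139·0.3 + 0.091·0.11 + 0.223·0.26
      = 0.02856 + 0.01554 + 0.0096 + 0.0417 + 0.01001 + 0.05798 = 0.16339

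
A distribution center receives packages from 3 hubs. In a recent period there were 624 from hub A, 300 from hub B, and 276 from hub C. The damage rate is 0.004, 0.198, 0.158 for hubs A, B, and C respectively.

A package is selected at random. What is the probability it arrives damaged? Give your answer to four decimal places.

0.0879

Total: 624 + 300 + 276 = 1200.
P(A) = 624/1200 = 0.52. P(B) = 300/1200 = 0.25. P(C) = 276/1200 = 0.23.
By the law of total probability,
P(D) = P(D|A)·P(A) + P(D|B)·P(B) + P(D|C)·P(C)
      = 0.004·0.52 + 0.198·0.25 + 0.158·0.23
      = 0.00208 + 0.0495 + 0.03634 = 0.08792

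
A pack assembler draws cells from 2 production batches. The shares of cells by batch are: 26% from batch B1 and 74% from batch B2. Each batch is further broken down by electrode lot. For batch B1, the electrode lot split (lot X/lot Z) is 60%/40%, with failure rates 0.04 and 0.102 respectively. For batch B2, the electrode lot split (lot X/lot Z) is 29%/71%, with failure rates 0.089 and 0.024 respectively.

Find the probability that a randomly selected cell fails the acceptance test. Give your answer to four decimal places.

0.0486

P(F|B1) = 0.6·0.04 + 0.4·0.102 = 0.024 + 0.0408 = 0.0648
P(F|B2) = 0.29·0.089 + 0.71·0.024 = 0.02581 + 0.01704 = 0.04285
Then overall,
P(F) = 0.26·0.0648 + 0.74·0.04285
      = 0.016848 + 0.031709 = 0.048557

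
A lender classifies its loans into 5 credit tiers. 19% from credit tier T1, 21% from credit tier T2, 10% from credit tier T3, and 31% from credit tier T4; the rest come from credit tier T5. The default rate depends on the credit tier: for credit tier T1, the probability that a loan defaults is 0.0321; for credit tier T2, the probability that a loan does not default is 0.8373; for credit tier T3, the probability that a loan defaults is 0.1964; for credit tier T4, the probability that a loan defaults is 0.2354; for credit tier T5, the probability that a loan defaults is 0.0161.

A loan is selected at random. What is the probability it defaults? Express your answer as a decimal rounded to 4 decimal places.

P(T5) = 1 − (0.19 + 0.21 + 0.1 + 0.31) = 0.19.
P(D|T2) = 1 − 0.8373 = 0.1627.
Summing over the partition,
P(D) = P(D|T1)·P(T1) + P(D|T2)·P(T2) + P(D|T3)·P(T3) + P(D|T4)·P(T4) + P(D|T5)·P(T5)
      = 0.0321·0.19 + 0.1627·0.21 + 0.1964·0.1 + 0.2354·0.31 + 0.0161·0.19
      = 0.006099 + 0.034167 + 0.01964 + 0.072974 + 0.003059 = 0.135939

0.1359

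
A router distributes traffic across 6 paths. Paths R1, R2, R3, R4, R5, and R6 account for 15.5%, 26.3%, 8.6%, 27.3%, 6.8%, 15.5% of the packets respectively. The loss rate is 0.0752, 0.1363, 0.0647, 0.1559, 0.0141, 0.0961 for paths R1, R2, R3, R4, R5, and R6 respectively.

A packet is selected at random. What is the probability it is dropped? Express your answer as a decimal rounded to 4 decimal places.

Summing over the partition,
P(L) = P(L|R1)·P(R1) + P(L|R2)·P(R2) + P(L|R3)·P(R3) + P(L|R4)·P(R4) + P(L|R5)·P(R5) + P(L|R6)·P(R6)
      = 0.0752·0.155 + 0.1363·0.263 + 0.0647·0.086 + 0.1559·0.273 + 0.0141·0.068 + 0.0961·0.155
      = 0.011656 + 0.0358469 + 0.0055642 + 0.0425607 + 0.0009588 + 0.0148955 = 0.1114821

P(L) ≈ 0.1115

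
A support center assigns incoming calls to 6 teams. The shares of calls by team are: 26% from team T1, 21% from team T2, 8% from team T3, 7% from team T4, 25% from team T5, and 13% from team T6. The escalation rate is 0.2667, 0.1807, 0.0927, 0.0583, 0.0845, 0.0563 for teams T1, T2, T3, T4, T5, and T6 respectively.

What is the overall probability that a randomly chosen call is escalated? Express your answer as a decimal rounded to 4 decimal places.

P(E) = P(E|T1)·P(T1) + P(E|T2)·P(T2) + P(E|T3)·P(T3) + P(E|T4)·P(T4) + P(E|T5)·P(T5) + P(E|T6)·P(T6)
      = 0.2667·0.26 + 0.1807·0.21 + 0.0927·0.08 + 0.0583·0.07 + 0.0845·0.25 + 0.0563·0.13
      = 0.069342 + 0.037947 + 0.007416 + 0.004081 + 0.021125 + 0.007319 = 0.14723

P(E) ≈ 0.1472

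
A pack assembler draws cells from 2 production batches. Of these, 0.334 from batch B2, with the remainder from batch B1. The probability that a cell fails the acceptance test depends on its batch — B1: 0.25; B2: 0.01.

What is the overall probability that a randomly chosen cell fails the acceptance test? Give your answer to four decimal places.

0.1698

P(B1) = 1 − (0.334) = 0.666.
By the law of total probability,
P(F) = P(F|B1)·P(B1) + P(F|B2)·P(B2)
      = 0.25·0.666 + 0.01·0.334
      = 0.1665 + 0.00334 = 0.16984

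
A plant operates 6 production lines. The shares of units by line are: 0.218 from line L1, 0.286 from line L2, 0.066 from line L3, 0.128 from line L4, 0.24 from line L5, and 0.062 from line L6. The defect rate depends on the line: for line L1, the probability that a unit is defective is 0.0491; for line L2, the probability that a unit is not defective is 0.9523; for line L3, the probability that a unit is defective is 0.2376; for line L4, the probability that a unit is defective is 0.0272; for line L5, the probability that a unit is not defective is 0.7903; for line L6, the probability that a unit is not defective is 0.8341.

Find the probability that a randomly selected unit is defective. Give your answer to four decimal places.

0.1041

P(D|L2) = 1 − 0.9523 = 0.0477.
P(D|L5) = 1 − 0.7903 = 0.2097.
P(D|L6) = 1 − 0.8341 = 0.1659.
P(D) = P(D|L1)·P(L1) + P(D|L2)·P(L2) + P(D|L3)·P(L3) + P(D|L4)·P(L4) + P(D|L5)·P(L5) + P(D|L6)·P(L6)
      = 0.0491·0.218 + 0.0477·0.286 + 0.2376·0.066 + 0.0272·0.128 + 0.2097·0.24 + 0.1659·0.062
      = 0.0107038 + 0.0136422 + 0.0156816 + 0.0034816 + 0.050328 + 0.0102858 = 0.104123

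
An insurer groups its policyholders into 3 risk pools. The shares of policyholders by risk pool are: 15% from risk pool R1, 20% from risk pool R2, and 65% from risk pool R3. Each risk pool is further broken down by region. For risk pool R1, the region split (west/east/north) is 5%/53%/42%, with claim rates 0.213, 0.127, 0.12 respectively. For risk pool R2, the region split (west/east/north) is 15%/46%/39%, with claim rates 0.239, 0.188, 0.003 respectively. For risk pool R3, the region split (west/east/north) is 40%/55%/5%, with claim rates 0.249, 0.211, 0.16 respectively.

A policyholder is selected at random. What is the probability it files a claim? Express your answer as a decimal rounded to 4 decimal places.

0.1893

P(C|R1) = 0.05·0.213 + 0.53·0.127 + 0.42·0.12 = 0.01065 + 0.06731 + 0.0504 = 0.12836
P(C|R2) = 0.15·0.239 + 0.46·0.188 + 0.39·0.003 = 0.03585 + 0.08648 + 0.00117 = 0.1235
P(C|R3) = 0.4·0.249 + 0.55·0.211 + 0.05·0.16 = 0.0996 + 0.11605 + 0.008 = 0.22365
Then overall,
P(C) = 0.15·0.12836 + 0.2·0.1235 + 0.65·0.22365
      = 0.019254 + 0.0247 + 0.1453725 = 0.1893265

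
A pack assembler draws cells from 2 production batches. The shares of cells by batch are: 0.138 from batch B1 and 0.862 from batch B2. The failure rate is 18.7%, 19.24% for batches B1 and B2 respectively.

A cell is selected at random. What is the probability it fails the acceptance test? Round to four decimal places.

0.1917

P(F) = P(F|B1)·P(B1) + P(F|B2)·P(B2)
      = 0.187·0.138 + 0.1924·0.862
      = 0.025806 + 0.1658488 = 0.1916548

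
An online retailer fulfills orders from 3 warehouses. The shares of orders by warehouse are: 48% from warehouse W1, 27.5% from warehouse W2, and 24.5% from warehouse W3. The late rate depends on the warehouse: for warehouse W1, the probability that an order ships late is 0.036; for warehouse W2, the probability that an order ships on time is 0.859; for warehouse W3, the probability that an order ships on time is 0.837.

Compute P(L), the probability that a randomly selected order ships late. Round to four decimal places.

P(L) ≈ 0.0960

P(L|W2) = 1 − 0.859 = 0.141.
P(L|W3) = 1 − 0.837 = 0.163.
By the law of total probability,
P(L) = P(L|W1)·P(W1) + P(L|W2)·P(W2) + P(L|W3)·P(W3)
      = 0.036·0.48 + 0.141·0.275 + 0.163·0.245
      = 0.01728 + 0.038775 + 0.039935 = 0.09599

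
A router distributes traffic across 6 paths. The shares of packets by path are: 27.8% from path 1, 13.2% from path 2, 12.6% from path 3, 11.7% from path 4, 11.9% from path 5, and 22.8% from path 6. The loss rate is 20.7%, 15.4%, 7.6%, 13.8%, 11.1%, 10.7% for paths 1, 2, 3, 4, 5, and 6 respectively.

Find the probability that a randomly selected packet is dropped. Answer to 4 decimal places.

P(L) = P(L|1)·P(1) + P(L|2)·P(2) + P(L|3)·P(3) + P(L|4)·P(4) + P(L|5)·P(5) + P(L|6)·P(6)
      = 0.207·0.278 + 0.154·0.132 + 0.076·0.126 + 0.138·0.117 + 0.111·0.119 + 0.107·0.228
      = 0.057546 + 0.020328 + 0.009576 + 0.016146 + 0.013209 + 0.024396 = 0.141201

P(L) ≈ 0.1412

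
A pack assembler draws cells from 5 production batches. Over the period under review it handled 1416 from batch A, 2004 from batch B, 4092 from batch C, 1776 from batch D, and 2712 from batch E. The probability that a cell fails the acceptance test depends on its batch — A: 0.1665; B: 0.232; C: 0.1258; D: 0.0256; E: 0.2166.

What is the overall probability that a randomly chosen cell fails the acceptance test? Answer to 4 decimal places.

P(F) ≈ 0.1540

Total: 1416 + 2004 + 4092 + 1776 + 2712 = 12000.
P(A) = 1416/12000 = 0.118. P(B) = 2004/12000 = 0.167. P(C) = 4092/12000 = 0.341. P(D) = 1776/12000 = 0.148. P(E) = 2712/12000 = 0.226.
P(F) = P(F|A)·P(A) + P(F|B)·P(B) + P(F|C)·P(C) + P(F|D)·P(D) + P(F|E)·P(E)
      = 0.1665·0.118 + 0.232·0.167 + 0.1258·0.341 + 0.0256·0.148 + 0.2166·0.226
      = 0.019647 + 0.038744 + 0.0428978 + 0.0037888 + 0.0489516 = 0.1540292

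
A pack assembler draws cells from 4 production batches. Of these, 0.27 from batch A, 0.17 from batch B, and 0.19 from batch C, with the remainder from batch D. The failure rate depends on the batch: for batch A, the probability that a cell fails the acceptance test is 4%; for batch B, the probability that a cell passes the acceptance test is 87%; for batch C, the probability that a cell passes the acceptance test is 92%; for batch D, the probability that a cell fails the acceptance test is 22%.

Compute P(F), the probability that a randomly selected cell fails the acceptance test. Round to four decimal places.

P(D) = 1 − (0.27 + 0.17 + 0.19) = 0.37.
P(F|B) = 1 − 0.87 = 0.13.
P(F|C) = 1 − 0.92 = 0.08.
P(F) = P(F|A)·P(A) + P(F|B)·P(B) + P(F|C)·P(C) + P(F|D)·P(D)
      = 0.04·0.27 + 0.13·0.17 + 0.08·0.19 + 0.22·0.37
      = 0.0108 + 0.0221 + 0.0152 + 0.0814 = 0.1295

P(F) ≈ 0.1295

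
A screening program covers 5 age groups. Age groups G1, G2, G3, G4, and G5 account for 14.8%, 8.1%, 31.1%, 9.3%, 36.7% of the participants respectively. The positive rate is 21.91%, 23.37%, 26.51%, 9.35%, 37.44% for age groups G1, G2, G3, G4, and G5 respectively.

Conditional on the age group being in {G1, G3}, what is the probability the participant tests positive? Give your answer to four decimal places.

Let S = {G1, G3}.
P(S) = 0.148 + 0.311 = 0.459.
P(T ∩ S) = 0.2191·0.148 + 0.2651·0.311 = 0.0324268 + 0.0824461 = 0.1148729.
P(T | S) = 0.1148729 / 0.459 = 0.250268…

0.2503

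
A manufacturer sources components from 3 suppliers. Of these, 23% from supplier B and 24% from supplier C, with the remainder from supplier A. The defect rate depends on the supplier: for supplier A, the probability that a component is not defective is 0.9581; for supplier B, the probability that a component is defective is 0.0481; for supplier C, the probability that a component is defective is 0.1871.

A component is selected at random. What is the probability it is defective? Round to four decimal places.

0.0782

P(A) = 1 − (0.23 + 0.24) = 0.53.
P(D|A) = 1 − 0.9581 = 0.0419.
P(D) = P(D|A)·P(A) + P(D|B)·P(B) + P(D|C)·P(C)
      = 0.0419·0.53 + 0.0481·0.23 + 0.1871·0.24
      = 0.022207 + 0.011063 + 0.044904 = 0.078174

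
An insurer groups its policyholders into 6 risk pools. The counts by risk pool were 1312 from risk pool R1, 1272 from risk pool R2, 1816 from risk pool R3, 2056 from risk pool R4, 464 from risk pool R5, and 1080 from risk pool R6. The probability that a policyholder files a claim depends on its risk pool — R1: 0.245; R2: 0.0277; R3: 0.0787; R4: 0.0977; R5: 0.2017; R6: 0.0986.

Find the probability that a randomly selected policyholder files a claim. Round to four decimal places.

Total: 1312 + 1272 + 1816 + 2056 + 464 + 1080 = 8000.
P(R1) = 1312/8000 = 0.164. P(R2) = 1272/8000 = 0.159. P(R3) = 1816/8000 = 0.227. P(R4) = 2056/8000 = 0.257. P(R5) = 464/8000 = 0.058. P(R6) = 1080/8000 = 0.135.
P(C) = P(C|R1)·P(R1) + P(C|R2)·P(R2) + P(C|R3)·P(R3) + P(C|R4)·P(R4) + P(C|R5)·P(R5) + P(C|R6)·P(R6)
      = 0.245·0.164 + 0.0277·0.159 + 0.0787·0.227 + 0.0977·0.257 + 0.2017·0.058 + 0.0986·0.135
      = 0.04018 + 0.0044043 + 0.0178649 + 0.0251089 + 0.0116986 + 0.013311 = 0.1125677

0.1126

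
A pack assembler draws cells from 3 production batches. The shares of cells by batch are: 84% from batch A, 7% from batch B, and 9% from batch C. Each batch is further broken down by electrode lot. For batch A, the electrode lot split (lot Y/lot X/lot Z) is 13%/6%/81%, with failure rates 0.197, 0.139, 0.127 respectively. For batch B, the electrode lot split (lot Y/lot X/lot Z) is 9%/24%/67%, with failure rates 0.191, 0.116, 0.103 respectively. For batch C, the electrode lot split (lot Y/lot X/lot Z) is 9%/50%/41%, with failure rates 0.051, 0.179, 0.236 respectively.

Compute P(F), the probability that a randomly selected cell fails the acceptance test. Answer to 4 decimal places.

P(F) ≈ 0.1401

P(F|A) = 0.13·0.197 + 0.06·0.139 + 0.81·0.127 = 0.02561 + 0.00834 + 0.10287 = 0.13682
P(F|B) = 0.09·0.191 + 0.24·0.116 + 0.67·0.103 = 0.01719 + 0.02784 + 0.06901 = 0.11404
P(F|C) = 0.09·0.051 + 0.5·0.179 + 0.41·0.236 = 0.00459 + 0.0895 + 0.09676 = 0.19085
Then overall,
P(F) = 0.84·0.13682 + 0.07·0.11404 + 0.09·0.19085
      = 0.1149288 + 0.0079828 + 0.0171765 = 0.1400881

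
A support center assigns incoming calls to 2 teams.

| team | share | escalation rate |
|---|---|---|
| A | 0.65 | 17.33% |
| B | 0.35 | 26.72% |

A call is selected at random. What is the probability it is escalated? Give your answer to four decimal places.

By the law of total probability,
P(E) = P(E|A)·P(A) + P(E|B)·P(B)
      = 0.1733·0.65 + 0.2672·0.35
      = 0.112645 + 0.09352 = 0.206165

P(E) ≈ 0.2062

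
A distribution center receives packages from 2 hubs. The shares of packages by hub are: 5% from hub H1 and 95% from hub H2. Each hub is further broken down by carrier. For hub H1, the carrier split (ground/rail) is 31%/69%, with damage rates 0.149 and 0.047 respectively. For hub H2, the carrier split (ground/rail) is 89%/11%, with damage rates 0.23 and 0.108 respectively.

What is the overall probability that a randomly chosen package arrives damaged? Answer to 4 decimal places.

P(D|H1) = 0.31·0.149 + 0.69·0.047 = 0.04619 + 0.03243 = 0.07862
P(D|H2) = 0.89·0.23 + 0.11·0.108 = 0.2047 + 0.01188 = 0.21658
Then overall,
P(D) = 0.05·0.07862 + 0.95·0.21658
      = 0.003931 + 0.205751 = 0.209682

P(D) ≈ 0.2097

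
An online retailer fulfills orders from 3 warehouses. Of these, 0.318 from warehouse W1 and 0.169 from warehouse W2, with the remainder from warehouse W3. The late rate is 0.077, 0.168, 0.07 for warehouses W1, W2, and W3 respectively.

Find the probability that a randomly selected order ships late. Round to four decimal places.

P(W3) = 1 − (0.318 + 0.169) = 0.513.
P(L) = P(L|W1)·P(W1) + P(L|W2)·P(W2) + P(L|W3)·P(W3)
      = 0.077·0.318 + 0.168·0.169 + 0.07·0.513
      = 0.024486 + 0.028392 + 0.03591 = 0.088788

0.0888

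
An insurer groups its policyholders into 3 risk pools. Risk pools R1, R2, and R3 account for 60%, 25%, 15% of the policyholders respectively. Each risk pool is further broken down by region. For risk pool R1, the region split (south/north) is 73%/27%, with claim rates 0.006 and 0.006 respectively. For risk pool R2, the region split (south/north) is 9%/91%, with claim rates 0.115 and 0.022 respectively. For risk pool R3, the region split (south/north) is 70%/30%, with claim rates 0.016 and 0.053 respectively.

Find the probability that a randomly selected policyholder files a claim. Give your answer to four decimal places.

P(C) ≈ 0.0153

P(C|R1) = 0.73·0.006 + 0.27·0.006 = 0.00438 + 0.00162 = 0.006
P(C|R2) = 0.09·0.115 + 0.91·0.022 = 0.01035 + 0.02002 = 0.03037
P(C|R3) = 0.7·0.016 + 0.3·0.053 = 0.0112 + 0.0159 = 0.0271
Then overall,
P(C) = 0.6·0.006 + 0.25·0.03037 + 0.15·0.0271
      = 0.0036 + 0.0075925 + 0.004065 = 0.0152575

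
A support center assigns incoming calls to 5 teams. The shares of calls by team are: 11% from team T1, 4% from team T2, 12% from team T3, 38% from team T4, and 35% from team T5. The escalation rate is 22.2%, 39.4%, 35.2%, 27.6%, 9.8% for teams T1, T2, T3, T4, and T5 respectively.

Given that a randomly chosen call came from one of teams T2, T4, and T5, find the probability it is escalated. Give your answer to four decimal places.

Let S = {T2, T4, T5}.
P(S) = 0.04 + 0.38 + 0.35 = 0.77.
P(E ∩ S) = 0.394·0.04 + 0.276·0.38 + 0.098·0.35 = 0.01576 + 0.10488 + 0.0343 = 0.15494.
P(E | S) = 0.15494 / 0.77 = 0.201221…

P(E|S) ≈ 0.2012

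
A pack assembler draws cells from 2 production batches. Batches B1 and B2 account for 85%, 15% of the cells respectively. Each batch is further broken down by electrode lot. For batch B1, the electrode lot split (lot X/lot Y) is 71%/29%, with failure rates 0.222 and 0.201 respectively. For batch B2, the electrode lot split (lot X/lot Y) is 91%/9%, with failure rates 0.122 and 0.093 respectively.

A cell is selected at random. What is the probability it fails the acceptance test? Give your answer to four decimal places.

P(F|B1) = 0.71·0.222 + 0.29·0.201 = 0.15762 + 0.05829 = 0.21591
P(F|B2) = 0.91·0.122 + 0.09·0.093 = 0.11102 + 0.00837 = 0.11939
Then overall,
P(F) = 0.85·0.21591 + 0.15·0.11939
      = 0.1835235 + 0.0179085 = 0.201432

P(F) ≈ 0.2014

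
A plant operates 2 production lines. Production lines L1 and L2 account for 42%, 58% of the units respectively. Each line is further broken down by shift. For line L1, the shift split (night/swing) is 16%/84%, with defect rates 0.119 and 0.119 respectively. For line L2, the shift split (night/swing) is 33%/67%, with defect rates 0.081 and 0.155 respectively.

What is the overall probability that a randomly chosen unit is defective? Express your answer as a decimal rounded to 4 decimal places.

P(D|L1) = 0.16·0.119 + 0.84·0.119 = 0.01904 + 0.09996 = 0.119
P(D|L2) = 0.33·0.081 + 0.67·0.155 = 0.02673 + 0.10385 = 0.13058
By total probability over the outer partition,
P(D) = 0.42·0.119 + 0.58·0.13058
      = 0.04998 + 0.0757364 = 0.1257164

P(D) ≈ 0.1257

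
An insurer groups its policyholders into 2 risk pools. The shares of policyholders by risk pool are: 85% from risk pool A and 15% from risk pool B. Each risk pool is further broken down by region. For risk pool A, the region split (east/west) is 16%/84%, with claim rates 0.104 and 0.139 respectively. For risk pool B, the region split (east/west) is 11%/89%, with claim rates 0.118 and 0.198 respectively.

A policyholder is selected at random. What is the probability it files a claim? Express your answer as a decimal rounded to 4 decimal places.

P(C|A) = 0.16·0.104 + 0.84·0.139 = 0.01664 + 0.11676 = 0.1334
P(C|B) = 0.11·0.118 + 0.89·0.198 = 0.01298 + 0.17622 = 0.1892
Then overall,
P(C) = 0.85·0.1334 + 0.15·0.1892
      = 0.11339 + 0.02838 = 0.14177

0.1418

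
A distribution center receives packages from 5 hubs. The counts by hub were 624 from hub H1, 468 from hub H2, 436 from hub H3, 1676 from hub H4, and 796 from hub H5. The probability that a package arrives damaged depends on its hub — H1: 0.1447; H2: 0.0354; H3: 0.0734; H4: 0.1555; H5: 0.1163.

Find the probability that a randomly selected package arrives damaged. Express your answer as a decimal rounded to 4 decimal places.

P(D) ≈ 0.1230

Total: 624 + 468 + 436 + 1676 + 796 = 4000.
P(H1) = 624/4000 = 0.156. P(H2) = 468/4000 = 0.117. P(H3) = 436/4000 = 0.109. P(H4) = 1676/4000 = 0.419. P(H5) = 796/4000 = 0.199.
P(D) = P(D|H1)·P(H1) + P(D|H2)·P(H2) + P(D|H3)·P(H3) + P(D|H4)·P(H4) + P(D|H5)·P(H5)
      = 0.1447·0.156 + 0.0354·0.117 + 0.0734·0.109 + 0.1555·0.419 + 0.1163·0.199
      = 0.0225732 + 0.0041418 + 0.0080006 + 0.0651545 + 0.0231437 = 0.1230138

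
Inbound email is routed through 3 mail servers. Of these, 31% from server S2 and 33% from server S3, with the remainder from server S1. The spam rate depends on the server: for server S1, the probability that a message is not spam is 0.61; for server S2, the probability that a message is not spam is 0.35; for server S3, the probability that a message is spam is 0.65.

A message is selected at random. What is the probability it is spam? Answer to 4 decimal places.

P(S) ≈ 0.5564

P(S1) = 1 − (0.31 + 0.33) = 0.36.
P(S|S1) = 1 − 0.61 = 0.39.
P(S|S2) = 1 − 0.35 = 0.65.
P(S) = P(S|S1)·P(S1) + P(S|S2)·P(S2) + P(S|S3)·P(S3)
      = 0.39·0.36 + 0.65·0.31 + 0.65·0.33
      = 0.1404 + 0.2015 + 0.2145 = 0.5564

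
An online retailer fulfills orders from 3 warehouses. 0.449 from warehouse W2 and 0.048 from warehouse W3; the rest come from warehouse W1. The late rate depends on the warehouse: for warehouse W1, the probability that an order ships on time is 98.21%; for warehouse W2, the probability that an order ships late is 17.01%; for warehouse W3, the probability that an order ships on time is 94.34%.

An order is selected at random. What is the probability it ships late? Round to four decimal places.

P(W1) = 1 − (0.449 + 0.048) = 0.503.
P(L|W1) = 1 − 0.9821 = 0.0179.
P(L|W3) = 1 − 0.9434 = 0.0566.
Using total probability over the partition,
P(L) = P(L|W1)·P(W1) + P(L|W2)·P(W2) + P(L|W3)·P(W3)
      = 0.0179·0.503 + 0.1701·0.449 + 0.0566·0.048
      = 0.0090037 + 0.0763749 + 0.0027168 = 0.0880954

P(L) ≈ 0.0881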